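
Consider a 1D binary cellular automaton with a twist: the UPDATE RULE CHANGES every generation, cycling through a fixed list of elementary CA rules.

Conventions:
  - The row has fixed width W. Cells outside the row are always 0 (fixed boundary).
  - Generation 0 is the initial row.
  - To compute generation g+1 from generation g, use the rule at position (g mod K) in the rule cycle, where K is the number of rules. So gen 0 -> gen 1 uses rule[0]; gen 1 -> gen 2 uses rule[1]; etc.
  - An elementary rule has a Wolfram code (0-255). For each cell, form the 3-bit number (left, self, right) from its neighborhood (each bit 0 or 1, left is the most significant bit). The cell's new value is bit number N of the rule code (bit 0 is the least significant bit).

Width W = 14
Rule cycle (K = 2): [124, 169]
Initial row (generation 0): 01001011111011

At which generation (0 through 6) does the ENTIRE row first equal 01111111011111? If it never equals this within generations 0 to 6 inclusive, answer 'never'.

Gen 0: 01001011111011
Gen 1 (rule 124): 01101110001111
Gen 2 (rule 169): 01011100101110
Gen 3 (rule 124): 01110110111011
Gen 4 (rule 169): 01101101110110
Gen 5 (rule 124): 01111111011111
Gen 6 (rule 169): 01111110111110

Answer: 5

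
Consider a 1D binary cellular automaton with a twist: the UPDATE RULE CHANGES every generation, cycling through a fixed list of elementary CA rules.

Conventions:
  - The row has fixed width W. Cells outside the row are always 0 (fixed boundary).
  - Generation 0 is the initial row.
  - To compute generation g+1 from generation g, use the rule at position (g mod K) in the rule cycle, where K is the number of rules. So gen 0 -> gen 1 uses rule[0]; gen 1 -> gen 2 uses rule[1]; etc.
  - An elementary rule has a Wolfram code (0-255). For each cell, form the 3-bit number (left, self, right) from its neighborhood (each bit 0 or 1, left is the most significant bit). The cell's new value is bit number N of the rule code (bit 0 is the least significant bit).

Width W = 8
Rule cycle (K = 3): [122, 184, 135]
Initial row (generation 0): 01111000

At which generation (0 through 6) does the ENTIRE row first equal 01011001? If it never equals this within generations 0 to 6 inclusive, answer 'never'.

Answer: never

Derivation:
Gen 0: 01111000
Gen 1 (rule 122): 11001100
Gen 2 (rule 184): 10101010
Gen 3 (rule 135): 10101010
Gen 4 (rule 122): 01010101
Gen 5 (rule 184): 00101010
Gen 6 (rule 135): 11101010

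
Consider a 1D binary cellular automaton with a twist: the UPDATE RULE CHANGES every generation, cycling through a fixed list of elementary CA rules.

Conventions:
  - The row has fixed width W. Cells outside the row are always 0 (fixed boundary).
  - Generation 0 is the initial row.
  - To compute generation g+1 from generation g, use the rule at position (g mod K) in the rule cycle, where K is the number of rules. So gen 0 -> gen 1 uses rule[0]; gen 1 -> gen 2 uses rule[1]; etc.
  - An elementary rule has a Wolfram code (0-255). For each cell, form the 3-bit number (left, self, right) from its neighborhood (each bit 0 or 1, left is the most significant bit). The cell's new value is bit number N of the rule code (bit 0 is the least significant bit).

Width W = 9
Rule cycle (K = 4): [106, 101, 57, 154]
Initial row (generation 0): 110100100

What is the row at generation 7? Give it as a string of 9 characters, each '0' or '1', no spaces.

Answer: 111010101

Derivation:
Gen 0: 110100100
Gen 1 (rule 106): 111001000
Gen 2 (rule 101): 001001011
Gen 3 (rule 57): 100100110
Gen 4 (rule 154): 011011101
Gen 5 (rule 106): 111110110
Gen 6 (rule 101): 000011010
Gen 7 (rule 57): 111010101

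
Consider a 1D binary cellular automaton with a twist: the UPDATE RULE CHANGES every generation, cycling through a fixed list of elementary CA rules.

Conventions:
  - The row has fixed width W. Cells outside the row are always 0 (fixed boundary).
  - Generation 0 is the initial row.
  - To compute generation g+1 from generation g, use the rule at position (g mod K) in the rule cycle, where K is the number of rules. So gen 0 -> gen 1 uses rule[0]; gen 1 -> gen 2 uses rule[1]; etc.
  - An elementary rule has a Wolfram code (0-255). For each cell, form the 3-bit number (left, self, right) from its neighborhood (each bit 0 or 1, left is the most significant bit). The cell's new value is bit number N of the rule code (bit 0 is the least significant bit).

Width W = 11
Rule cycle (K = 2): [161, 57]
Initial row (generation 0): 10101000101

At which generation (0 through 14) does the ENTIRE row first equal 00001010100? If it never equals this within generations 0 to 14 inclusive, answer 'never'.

Answer: 11

Derivation:
Gen 0: 10101000101
Gen 1 (rule 161): 01010010010
Gen 2 (rule 57): 00101001001
Gen 3 (rule 161): 10010000000
Gen 4 (rule 57): 01001111111
Gen 5 (rule 161): 00000111110
Gen 6 (rule 57): 11110100001
Gen 7 (rule 161): 01101001100
Gen 8 (rule 57): 01010101011
Gen 9 (rule 161): 00101010100
Gen 10 (rule 57): 10010101011
Gen 11 (rule 161): 00001010100
Gen 12 (rule 57): 11100101011
Gen 13 (rule 161): 01000010100
Gen 14 (rule 57): 00111001011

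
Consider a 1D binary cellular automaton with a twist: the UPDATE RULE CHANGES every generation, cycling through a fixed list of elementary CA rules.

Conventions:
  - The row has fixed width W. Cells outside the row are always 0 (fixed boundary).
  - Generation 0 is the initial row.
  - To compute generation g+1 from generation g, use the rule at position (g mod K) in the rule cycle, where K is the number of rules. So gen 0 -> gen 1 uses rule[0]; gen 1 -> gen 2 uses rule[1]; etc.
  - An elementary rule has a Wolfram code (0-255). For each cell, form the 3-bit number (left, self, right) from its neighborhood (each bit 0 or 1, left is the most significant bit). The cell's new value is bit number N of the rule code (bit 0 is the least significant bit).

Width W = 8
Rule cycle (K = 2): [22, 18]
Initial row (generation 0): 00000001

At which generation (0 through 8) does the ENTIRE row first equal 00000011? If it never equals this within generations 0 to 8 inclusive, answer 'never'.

Gen 0: 00000001
Gen 1 (rule 22): 00000011
Gen 2 (rule 18): 00000100
Gen 3 (rule 22): 00001110
Gen 4 (rule 18): 00010001
Gen 5 (rule 22): 00111011
Gen 6 (rule 18): 01000000
Gen 7 (rule 22): 11100000
Gen 8 (rule 18): 00010000

Answer: 1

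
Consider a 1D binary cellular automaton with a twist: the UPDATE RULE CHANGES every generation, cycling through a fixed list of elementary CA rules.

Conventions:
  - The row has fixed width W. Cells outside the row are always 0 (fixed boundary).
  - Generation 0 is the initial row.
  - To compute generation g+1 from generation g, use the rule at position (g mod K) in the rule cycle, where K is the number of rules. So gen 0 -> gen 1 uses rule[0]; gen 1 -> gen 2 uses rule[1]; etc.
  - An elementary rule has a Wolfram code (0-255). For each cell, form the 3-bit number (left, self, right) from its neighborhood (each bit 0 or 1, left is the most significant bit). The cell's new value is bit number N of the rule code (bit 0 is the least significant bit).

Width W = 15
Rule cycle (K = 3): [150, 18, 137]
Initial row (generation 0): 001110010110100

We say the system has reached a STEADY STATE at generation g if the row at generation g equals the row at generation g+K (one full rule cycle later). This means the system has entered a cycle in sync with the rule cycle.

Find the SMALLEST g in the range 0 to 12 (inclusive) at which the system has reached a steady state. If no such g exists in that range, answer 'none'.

Gen 0: 001110010110100
Gen 1 (rule 150): 010101110000110
Gen 2 (rule 18): 100000001001001
Gen 3 (rule 137): 001111100000000
Gen 4 (rule 150): 010111010000000
Gen 5 (rule 18): 100000001000000
Gen 6 (rule 137): 001111100011111
Gen 7 (rule 150): 010111010101110
Gen 8 (rule 18): 100000000000001
Gen 9 (rule 137): 001111111111100
Gen 10 (rule 150): 010111111111010
Gen 11 (rule 18): 100000000000001
Gen 12 (rule 137): 001111111111100
Gen 13 (rule 150): 010111111111010
Gen 14 (rule 18): 100000000000001
Gen 15 (rule 137): 001111111111100

Answer: 8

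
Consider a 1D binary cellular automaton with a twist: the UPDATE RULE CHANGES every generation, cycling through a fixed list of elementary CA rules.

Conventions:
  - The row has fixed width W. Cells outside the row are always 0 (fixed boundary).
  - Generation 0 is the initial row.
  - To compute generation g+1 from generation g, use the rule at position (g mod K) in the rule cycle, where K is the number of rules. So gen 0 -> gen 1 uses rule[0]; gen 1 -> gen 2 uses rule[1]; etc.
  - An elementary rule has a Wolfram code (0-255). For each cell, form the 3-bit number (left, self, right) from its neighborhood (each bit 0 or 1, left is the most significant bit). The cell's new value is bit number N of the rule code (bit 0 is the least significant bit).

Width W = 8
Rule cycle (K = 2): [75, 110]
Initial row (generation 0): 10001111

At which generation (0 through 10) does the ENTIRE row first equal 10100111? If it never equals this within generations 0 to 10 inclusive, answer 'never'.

Answer: 4

Derivation:
Gen 0: 10001111
Gen 1 (rule 75): 00111001
Gen 2 (rule 110): 01101011
Gen 3 (rule 75): 11100011
Gen 4 (rule 110): 10100111
Gen 5 (rule 75): 00001101
Gen 6 (rule 110): 00011111
Gen 7 (rule 75): 11110001
Gen 8 (rule 110): 10010011
Gen 9 (rule 75): 00100111
Gen 10 (rule 110): 01101101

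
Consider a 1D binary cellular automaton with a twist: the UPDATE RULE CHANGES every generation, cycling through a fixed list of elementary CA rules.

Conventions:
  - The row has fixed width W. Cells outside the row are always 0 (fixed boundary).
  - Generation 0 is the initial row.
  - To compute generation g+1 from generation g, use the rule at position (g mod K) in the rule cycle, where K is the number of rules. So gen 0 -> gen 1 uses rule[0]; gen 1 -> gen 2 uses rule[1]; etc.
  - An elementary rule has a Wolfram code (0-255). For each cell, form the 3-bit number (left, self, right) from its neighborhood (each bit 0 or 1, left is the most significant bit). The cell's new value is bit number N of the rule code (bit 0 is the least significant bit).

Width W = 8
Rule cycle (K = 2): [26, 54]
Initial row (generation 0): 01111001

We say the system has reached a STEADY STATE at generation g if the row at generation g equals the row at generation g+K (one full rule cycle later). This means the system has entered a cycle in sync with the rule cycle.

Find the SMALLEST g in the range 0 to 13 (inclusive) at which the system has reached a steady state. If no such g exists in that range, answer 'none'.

Answer: 6

Derivation:
Gen 0: 01111001
Gen 1 (rule 26): 11000110
Gen 2 (rule 54): 00101001
Gen 3 (rule 26): 01000110
Gen 4 (rule 54): 11101001
Gen 5 (rule 26): 10000110
Gen 6 (rule 54): 11001001
Gen 7 (rule 26): 10110110
Gen 8 (rule 54): 11001001
Gen 9 (rule 26): 10110110
Gen 10 (rule 54): 11001001
Gen 11 (rule 26): 10110110
Gen 12 (rule 54): 11001001
Gen 13 (rule 26): 10110110
Gen 14 (rule 54): 11001001
Gen 15 (rule 26): 10110110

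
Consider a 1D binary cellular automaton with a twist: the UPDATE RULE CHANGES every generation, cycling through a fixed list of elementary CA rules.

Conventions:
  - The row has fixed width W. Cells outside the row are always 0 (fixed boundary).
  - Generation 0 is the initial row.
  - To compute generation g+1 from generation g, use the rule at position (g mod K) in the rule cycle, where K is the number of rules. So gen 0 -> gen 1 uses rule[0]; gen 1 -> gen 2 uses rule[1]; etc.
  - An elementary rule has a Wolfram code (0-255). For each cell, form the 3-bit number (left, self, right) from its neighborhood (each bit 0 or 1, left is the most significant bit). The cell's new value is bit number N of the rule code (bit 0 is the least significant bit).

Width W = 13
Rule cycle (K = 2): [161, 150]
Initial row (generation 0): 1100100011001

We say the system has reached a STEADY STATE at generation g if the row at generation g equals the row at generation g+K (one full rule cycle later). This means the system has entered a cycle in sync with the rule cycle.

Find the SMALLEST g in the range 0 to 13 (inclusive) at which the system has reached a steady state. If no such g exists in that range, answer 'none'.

Answer: none

Derivation:
Gen 0: 1100100011001
Gen 1 (rule 161): 0000001000000
Gen 2 (rule 150): 0000011100000
Gen 3 (rule 161): 1111001001111
Gen 4 (rule 150): 0110111110110
Gen 5 (rule 161): 0001011101000
Gen 6 (rule 150): 0011001001100
Gen 7 (rule 161): 1000000000001
Gen 8 (rule 150): 1100000000011
Gen 9 (rule 161): 0001111111000
Gen 10 (rule 150): 0010111110100
Gen 11 (rule 161): 1001011101001
Gen 12 (rule 150): 1111001001111
Gen 13 (rule 161): 0110000000110
Gen 14 (rule 150): 1001000001001
Gen 15 (rule 161): 0000011100000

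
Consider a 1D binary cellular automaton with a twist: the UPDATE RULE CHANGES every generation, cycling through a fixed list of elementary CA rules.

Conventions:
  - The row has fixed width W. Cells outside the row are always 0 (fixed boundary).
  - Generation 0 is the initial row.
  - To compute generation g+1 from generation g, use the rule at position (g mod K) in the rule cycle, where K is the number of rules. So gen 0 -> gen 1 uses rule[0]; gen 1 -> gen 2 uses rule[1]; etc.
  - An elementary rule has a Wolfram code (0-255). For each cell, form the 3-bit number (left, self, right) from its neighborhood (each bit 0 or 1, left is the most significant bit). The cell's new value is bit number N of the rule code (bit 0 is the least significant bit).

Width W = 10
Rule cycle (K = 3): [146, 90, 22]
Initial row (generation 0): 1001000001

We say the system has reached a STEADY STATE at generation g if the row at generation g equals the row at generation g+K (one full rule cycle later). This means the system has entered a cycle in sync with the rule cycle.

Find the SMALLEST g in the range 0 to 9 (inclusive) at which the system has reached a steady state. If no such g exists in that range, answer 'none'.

Gen 0: 1001000001
Gen 1 (rule 146): 0110100010
Gen 2 (rule 90): 1110010101
Gen 3 (rule 22): 0001110101
Gen 4 (rule 146): 0010100000
Gen 5 (rule 90): 0100010000
Gen 6 (rule 22): 1110111000
Gen 7 (rule 146): 0100010100
Gen 8 (rule 90): 1010100010
Gen 9 (rule 22): 1010110111
Gen 10 (rule 146): 0000000010
Gen 11 (rule 90): 0000000101
Gen 12 (rule 22): 0000001101

Answer: none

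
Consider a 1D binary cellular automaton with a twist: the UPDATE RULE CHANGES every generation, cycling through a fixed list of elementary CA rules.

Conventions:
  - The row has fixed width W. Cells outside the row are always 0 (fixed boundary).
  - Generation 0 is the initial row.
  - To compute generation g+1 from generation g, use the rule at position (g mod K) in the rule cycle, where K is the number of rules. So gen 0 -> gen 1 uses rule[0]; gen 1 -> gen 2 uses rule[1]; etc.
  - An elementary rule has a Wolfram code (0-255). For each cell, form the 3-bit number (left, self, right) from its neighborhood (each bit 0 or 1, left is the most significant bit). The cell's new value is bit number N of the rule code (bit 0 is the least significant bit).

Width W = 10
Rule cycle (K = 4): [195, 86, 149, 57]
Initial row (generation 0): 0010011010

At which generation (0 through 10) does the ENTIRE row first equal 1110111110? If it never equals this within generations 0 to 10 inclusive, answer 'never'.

Gen 0: 0010011010
Gen 1 (rule 195): 1100101000
Gen 2 (rule 86): 0111101100
Gen 3 (rule 149): 0011000011
Gen 4 (rule 57): 1010111010
Gen 5 (rule 195): 0000011000
Gen 6 (rule 86): 0000101100
Gen 7 (rule 149): 1110100011
Gen 8 (rule 57): 1001011010
Gen 9 (rule 195): 0010001000
Gen 10 (rule 86): 0111011100

Answer: never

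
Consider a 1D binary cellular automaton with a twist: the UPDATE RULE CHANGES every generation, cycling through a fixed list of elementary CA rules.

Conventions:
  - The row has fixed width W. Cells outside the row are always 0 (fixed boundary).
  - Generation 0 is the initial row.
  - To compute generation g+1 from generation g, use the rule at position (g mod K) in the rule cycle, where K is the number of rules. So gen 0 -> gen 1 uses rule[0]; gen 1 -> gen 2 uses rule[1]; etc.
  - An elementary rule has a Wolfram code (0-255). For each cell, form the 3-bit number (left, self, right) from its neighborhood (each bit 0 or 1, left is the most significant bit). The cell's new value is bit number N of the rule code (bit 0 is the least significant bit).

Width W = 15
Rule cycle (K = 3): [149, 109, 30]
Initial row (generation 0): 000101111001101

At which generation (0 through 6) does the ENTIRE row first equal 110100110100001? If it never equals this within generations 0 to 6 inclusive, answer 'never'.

Gen 0: 000101111001101
Gen 1 (rule 149): 110100110100001
Gen 2 (rule 109): 111100111101101
Gen 3 (rule 30): 100011100001001
Gen 4 (rule 149): 111001011101101
Gen 5 (rule 109): 101001110111111
Gen 6 (rule 30): 101111000100000

Answer: 1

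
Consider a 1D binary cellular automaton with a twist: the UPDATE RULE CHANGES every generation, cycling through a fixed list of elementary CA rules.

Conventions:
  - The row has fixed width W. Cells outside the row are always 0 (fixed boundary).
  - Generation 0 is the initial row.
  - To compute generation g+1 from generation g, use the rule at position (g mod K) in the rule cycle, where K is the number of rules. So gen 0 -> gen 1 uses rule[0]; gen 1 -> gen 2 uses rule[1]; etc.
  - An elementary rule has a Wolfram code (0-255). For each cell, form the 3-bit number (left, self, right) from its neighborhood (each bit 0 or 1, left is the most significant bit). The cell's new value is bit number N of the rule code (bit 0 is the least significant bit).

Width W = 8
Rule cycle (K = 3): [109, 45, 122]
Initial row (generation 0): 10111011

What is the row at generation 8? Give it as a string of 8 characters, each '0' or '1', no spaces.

Answer: 10000000

Derivation:
Gen 0: 10111011
Gen 1 (rule 109): 11101111
Gen 2 (rule 45): 10011000
Gen 3 (rule 122): 01111100
Gen 4 (rule 109): 01000101
Gen 5 (rule 45): 01010111
Gen 6 (rule 122): 10101101
Gen 7 (rule 109): 11111111
Gen 8 (rule 45): 10000000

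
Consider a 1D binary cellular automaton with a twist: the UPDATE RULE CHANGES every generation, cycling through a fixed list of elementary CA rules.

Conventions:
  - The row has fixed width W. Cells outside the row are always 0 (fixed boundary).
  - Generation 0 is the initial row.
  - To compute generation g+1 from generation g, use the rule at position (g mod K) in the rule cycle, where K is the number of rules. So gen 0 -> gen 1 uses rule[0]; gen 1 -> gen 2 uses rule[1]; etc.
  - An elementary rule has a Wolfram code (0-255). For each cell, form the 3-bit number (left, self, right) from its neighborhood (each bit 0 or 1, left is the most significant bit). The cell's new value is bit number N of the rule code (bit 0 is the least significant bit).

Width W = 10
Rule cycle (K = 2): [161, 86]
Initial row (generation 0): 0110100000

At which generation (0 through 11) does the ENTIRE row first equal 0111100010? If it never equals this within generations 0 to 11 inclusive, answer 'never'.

Answer: never

Derivation:
Gen 0: 0110100000
Gen 1 (rule 161): 0001001111
Gen 2 (rule 86): 0011110001
Gen 3 (rule 161): 1001100100
Gen 4 (rule 86): 1110111110
Gen 5 (rule 161): 0101011100
Gen 6 (rule 86): 1101000110
Gen 7 (rule 161): 0010010000
Gen 8 (rule 86): 0111111000
Gen 9 (rule 161): 0011110011
Gen 10 (rule 86): 0100011101
Gen 11 (rule 161): 0001001010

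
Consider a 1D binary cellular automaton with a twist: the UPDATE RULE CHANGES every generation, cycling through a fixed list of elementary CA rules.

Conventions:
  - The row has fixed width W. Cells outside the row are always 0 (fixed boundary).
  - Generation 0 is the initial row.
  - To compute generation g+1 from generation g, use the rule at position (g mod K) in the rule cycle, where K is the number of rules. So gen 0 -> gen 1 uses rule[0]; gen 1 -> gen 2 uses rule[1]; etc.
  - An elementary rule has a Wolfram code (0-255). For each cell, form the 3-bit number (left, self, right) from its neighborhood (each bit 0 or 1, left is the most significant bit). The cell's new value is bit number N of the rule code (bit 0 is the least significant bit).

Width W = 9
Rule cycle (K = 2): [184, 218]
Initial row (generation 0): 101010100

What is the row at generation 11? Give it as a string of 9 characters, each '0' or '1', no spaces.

Answer: 010000000

Derivation:
Gen 0: 101010100
Gen 1 (rule 184): 010101010
Gen 2 (rule 218): 100000001
Gen 3 (rule 184): 010000000
Gen 4 (rule 218): 101000000
Gen 5 (rule 184): 010100000
Gen 6 (rule 218): 100010000
Gen 7 (rule 184): 010001000
Gen 8 (rule 218): 101010100
Gen 9 (rule 184): 010101010
Gen 10 (rule 218): 100000001
Gen 11 (rule 184): 010000000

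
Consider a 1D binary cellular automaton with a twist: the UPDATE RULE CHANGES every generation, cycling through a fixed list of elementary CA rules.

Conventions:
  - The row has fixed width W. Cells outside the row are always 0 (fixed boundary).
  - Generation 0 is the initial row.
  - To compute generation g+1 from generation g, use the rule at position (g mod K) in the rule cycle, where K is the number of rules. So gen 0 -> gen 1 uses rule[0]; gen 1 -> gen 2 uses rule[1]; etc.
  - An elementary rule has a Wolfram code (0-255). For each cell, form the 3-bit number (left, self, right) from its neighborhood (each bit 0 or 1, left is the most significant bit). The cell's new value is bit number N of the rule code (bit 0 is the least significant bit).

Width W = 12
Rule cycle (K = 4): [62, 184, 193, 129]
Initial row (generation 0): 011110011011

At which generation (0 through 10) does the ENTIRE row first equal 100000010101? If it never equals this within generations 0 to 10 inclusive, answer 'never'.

Answer: never

Derivation:
Gen 0: 011110011011
Gen 1 (rule 62): 110001110110
Gen 2 (rule 184): 101001101101
Gen 3 (rule 193): 000000100100
Gen 4 (rule 129): 111110000001
Gen 5 (rule 62): 100001000011
Gen 6 (rule 184): 010000100010
Gen 7 (rule 193): 000110001000
Gen 8 (rule 129): 110000100011
Gen 9 (rule 62): 101001110110
Gen 10 (rule 184): 010101101101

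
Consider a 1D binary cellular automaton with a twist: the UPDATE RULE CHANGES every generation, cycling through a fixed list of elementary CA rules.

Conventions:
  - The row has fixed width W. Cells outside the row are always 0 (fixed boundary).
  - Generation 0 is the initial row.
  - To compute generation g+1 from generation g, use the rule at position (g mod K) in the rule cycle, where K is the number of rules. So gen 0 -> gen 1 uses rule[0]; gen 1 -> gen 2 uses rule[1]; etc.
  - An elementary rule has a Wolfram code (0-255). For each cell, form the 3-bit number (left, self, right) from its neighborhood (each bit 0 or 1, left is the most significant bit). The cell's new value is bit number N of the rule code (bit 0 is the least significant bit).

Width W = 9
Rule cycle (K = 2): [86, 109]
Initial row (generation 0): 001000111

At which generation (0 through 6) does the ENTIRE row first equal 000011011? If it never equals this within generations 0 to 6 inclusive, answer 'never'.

Gen 0: 001000111
Gen 1 (rule 86): 011101001
Gen 2 (rule 109): 010111001
Gen 3 (rule 86): 110001111
Gen 4 (rule 109): 110101001
Gen 5 (rule 86): 010101111
Gen 6 (rule 109): 011111001

Answer: never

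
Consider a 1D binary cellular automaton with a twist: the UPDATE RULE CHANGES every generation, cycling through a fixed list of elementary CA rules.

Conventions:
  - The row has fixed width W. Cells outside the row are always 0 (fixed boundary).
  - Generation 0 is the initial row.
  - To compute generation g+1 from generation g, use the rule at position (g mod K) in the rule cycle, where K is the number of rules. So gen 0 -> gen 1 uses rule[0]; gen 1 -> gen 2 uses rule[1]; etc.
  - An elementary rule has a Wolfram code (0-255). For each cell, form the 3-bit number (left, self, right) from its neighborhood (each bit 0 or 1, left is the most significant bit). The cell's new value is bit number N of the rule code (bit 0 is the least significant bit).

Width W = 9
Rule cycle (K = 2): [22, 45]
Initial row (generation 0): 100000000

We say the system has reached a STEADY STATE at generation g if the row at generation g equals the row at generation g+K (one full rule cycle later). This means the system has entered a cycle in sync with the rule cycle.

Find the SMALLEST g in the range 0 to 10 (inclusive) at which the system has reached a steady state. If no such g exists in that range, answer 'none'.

Answer: 7

Derivation:
Gen 0: 100000000
Gen 1 (rule 22): 110000000
Gen 2 (rule 45): 100111111
Gen 3 (rule 22): 111000000
Gen 4 (rule 45): 100011111
Gen 5 (rule 22): 110100000
Gen 6 (rule 45): 101101111
Gen 7 (rule 22): 100000000
Gen 8 (rule 45): 101111111
Gen 9 (rule 22): 100000000
Gen 10 (rule 45): 101111111
Gen 11 (rule 22): 100000000
Gen 12 (rule 45): 101111111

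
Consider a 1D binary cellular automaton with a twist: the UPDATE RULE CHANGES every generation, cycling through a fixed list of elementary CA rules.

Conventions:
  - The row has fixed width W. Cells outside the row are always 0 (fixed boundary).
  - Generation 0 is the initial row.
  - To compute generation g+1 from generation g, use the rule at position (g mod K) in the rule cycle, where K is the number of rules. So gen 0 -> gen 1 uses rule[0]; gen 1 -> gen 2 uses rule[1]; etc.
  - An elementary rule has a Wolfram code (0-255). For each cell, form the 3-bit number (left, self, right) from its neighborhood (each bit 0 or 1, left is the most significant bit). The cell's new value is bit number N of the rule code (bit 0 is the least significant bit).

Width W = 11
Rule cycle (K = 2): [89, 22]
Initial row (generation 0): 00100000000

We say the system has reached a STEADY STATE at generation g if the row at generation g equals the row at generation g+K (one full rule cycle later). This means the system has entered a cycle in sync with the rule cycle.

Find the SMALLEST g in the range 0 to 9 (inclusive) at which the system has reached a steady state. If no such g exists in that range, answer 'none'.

Gen 0: 00100000000
Gen 1 (rule 89): 10011111111
Gen 2 (rule 22): 11100000000
Gen 3 (rule 89): 10111111111
Gen 4 (rule 22): 10000000000
Gen 5 (rule 89): 01111111111
Gen 6 (rule 22): 10000000000
Gen 7 (rule 89): 01111111111
Gen 8 (rule 22): 10000000000
Gen 9 (rule 89): 01111111111
Gen 10 (rule 22): 10000000000
Gen 11 (rule 89): 01111111111

Answer: 4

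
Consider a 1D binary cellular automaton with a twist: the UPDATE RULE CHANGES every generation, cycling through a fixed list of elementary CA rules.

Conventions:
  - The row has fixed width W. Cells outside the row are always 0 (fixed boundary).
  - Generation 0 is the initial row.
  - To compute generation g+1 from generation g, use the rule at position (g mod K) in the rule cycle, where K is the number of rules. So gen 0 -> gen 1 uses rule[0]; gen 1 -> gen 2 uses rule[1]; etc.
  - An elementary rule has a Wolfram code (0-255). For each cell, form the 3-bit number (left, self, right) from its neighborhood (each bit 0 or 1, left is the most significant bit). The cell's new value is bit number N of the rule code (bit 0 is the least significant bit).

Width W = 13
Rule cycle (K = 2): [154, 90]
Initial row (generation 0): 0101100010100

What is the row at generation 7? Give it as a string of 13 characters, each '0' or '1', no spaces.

Answer: 0111010100010

Derivation:
Gen 0: 0101100010100
Gen 1 (rule 154): 1001010100010
Gen 2 (rule 90): 0110000010101
Gen 3 (rule 154): 1101000100000
Gen 4 (rule 90): 1100101010000
Gen 5 (rule 154): 1011000001000
Gen 6 (rule 90): 0011100010100
Gen 7 (rule 154): 0111010100010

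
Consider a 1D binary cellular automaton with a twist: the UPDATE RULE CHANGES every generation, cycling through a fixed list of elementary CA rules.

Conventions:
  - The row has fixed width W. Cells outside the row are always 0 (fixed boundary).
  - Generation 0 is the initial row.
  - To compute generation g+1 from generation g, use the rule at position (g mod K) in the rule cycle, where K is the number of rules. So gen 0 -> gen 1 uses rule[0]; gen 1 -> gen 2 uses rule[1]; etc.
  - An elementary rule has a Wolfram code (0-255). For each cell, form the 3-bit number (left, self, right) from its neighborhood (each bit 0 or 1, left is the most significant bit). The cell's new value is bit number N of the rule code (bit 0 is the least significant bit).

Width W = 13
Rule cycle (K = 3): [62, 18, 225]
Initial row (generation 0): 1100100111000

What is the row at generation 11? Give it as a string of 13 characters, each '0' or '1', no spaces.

Answer: 0100100100000

Derivation:
Gen 0: 1100100111000
Gen 1 (rule 62): 1011111100100
Gen 2 (rule 18): 0000000011010
Gen 3 (rule 225): 1111111001100
Gen 4 (rule 62): 1000000111010
Gen 5 (rule 18): 0100001000001
Gen 6 (rule 225): 0001100011100
Gen 7 (rule 62): 0011010110010
Gen 8 (rule 18): 0100000001101
Gen 9 (rule 225): 0001111100110
Gen 10 (rule 62): 0011000011101
Gen 11 (rule 18): 0100100100000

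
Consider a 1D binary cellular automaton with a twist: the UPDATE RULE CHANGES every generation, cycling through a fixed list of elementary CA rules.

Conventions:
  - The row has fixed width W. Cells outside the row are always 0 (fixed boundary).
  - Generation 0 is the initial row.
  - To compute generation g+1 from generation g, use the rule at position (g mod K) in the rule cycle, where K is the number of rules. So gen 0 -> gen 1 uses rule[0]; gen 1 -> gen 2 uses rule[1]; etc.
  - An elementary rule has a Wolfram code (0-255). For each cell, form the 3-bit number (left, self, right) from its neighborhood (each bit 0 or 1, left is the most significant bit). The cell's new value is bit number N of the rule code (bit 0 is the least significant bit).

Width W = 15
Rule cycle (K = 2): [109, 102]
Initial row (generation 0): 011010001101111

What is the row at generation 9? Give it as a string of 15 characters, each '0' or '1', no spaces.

Gen 0: 011010001101111
Gen 1 (rule 109): 011110101111001
Gen 2 (rule 102): 100011110001011
Gen 3 (rule 109): 101010010101111
Gen 4 (rule 102): 111110111110001
Gen 5 (rule 109): 100011100010101
Gen 6 (rule 102): 100100100111111
Gen 7 (rule 109): 100100100100001
Gen 8 (rule 102): 101101101100011
Gen 9 (rule 109): 111111111101011

Answer: 111111111101011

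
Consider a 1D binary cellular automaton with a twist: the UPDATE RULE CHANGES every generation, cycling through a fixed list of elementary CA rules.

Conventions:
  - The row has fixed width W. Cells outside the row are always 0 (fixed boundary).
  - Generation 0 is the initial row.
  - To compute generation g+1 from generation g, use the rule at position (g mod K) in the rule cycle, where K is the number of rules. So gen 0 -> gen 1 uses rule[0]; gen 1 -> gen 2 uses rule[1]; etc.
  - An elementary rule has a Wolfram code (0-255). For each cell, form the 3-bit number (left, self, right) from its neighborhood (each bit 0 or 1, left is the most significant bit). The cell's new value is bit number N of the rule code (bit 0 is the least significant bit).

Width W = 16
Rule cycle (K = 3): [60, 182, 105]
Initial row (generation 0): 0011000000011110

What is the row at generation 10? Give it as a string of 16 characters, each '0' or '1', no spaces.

Answer: 1111010000110101

Derivation:
Gen 0: 0011000000011110
Gen 1 (rule 60): 0010100000010001
Gen 2 (rule 182): 0111110000111011
Gen 3 (rule 105): 0100010110101111
Gen 4 (rule 60): 0110011101111000
Gen 5 (rule 182): 1001101010110100
Gen 6 (rule 105): 0001110101111001
Gen 7 (rule 60): 0001001111000101
Gen 8 (rule 182): 0011110110101111
Gen 9 (rule 105): 1010011111011001
Gen 10 (rule 60): 1111010000110101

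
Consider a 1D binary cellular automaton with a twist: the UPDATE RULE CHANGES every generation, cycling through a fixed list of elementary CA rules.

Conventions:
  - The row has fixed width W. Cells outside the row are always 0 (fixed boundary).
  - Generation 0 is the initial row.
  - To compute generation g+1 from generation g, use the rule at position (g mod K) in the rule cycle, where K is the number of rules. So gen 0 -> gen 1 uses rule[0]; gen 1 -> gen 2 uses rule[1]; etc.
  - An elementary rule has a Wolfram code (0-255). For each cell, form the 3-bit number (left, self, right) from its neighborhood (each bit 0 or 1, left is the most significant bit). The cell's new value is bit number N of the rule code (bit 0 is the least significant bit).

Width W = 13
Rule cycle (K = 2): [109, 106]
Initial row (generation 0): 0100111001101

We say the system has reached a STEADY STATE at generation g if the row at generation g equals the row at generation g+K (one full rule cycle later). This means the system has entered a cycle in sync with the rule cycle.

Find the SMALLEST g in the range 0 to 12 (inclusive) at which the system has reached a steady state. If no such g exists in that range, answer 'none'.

Gen 0: 0100111001101
Gen 1 (rule 109): 0100101001111
Gen 2 (rule 106): 1001010011001
Gen 3 (rule 109): 1001110011001
Gen 4 (rule 106): 0011010111010
Gen 5 (rule 109): 1011111101110
Gen 6 (rule 106): 0110000111010
Gen 7 (rule 109): 0110110101110
Gen 8 (rule 106): 1111111011010
Gen 9 (rule 109): 1000001111110
Gen 10 (rule 106): 0000011000010
Gen 11 (rule 109): 1111011011010
Gen 12 (rule 106): 1001111111100
Gen 13 (rule 109): 1001000000101
Gen 14 (rule 106): 0010000001010

Answer: none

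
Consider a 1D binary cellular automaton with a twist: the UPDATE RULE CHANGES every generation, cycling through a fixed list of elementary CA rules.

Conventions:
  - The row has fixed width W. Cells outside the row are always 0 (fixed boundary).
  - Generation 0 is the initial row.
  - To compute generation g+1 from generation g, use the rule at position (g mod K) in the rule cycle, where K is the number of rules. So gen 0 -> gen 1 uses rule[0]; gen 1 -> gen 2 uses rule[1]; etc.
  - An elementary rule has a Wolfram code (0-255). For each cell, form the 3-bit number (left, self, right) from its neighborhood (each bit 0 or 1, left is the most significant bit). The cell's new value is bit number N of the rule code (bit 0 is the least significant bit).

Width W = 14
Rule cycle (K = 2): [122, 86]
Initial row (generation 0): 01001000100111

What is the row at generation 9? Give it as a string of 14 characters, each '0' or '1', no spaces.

Answer: 01010101010111

Derivation:
Gen 0: 01001000100111
Gen 1 (rule 122): 10110101011101
Gen 2 (rule 86): 10010101000101
Gen 3 (rule 122): 01101010101010
Gen 4 (rule 86): 10101010101011
Gen 5 (rule 122): 01010101010111
Gen 6 (rule 86): 11010101010001
Gen 7 (rule 122): 11101010101010
Gen 8 (rule 86): 00101010101011
Gen 9 (rule 122): 01010101010111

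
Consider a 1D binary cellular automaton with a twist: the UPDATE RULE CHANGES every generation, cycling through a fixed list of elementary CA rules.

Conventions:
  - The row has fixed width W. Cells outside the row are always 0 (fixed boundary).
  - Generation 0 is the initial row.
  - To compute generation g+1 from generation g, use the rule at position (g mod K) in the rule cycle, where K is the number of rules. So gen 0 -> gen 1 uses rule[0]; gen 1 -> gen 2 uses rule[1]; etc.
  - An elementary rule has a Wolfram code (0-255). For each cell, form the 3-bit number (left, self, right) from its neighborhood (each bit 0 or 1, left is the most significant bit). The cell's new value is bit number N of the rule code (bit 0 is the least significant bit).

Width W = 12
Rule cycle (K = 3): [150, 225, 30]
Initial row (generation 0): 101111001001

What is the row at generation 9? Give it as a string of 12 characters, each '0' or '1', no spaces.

Answer: 111110011010

Derivation:
Gen 0: 101111001001
Gen 1 (rule 150): 100110111111
Gen 2 (rule 225): 000011011111
Gen 3 (rule 30): 000110010000
Gen 4 (rule 150): 001001111000
Gen 5 (rule 225): 100000111011
Gen 6 (rule 30): 110001100010
Gen 7 (rule 150): 001010010111
Gen 8 (rule 225): 100100001011
Gen 9 (rule 30): 111110011010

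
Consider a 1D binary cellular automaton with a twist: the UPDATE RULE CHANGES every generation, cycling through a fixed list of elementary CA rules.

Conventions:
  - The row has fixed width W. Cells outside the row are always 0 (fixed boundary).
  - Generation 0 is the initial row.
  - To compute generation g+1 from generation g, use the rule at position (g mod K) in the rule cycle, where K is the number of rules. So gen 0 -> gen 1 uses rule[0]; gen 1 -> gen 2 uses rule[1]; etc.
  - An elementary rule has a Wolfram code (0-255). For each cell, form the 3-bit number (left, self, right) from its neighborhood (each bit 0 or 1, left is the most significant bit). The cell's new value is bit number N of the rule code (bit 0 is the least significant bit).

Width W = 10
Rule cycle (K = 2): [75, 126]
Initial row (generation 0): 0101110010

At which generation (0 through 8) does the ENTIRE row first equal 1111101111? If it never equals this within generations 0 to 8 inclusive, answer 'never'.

Gen 0: 0101110010
Gen 1 (rule 75): 1001010100
Gen 2 (rule 126): 1111111110
Gen 3 (rule 75): 1000000010
Gen 4 (rule 126): 1100000111
Gen 5 (rule 75): 1101111101
Gen 6 (rule 126): 1111000111
Gen 7 (rule 75): 1001011101
Gen 8 (rule 126): 1111110111

Answer: never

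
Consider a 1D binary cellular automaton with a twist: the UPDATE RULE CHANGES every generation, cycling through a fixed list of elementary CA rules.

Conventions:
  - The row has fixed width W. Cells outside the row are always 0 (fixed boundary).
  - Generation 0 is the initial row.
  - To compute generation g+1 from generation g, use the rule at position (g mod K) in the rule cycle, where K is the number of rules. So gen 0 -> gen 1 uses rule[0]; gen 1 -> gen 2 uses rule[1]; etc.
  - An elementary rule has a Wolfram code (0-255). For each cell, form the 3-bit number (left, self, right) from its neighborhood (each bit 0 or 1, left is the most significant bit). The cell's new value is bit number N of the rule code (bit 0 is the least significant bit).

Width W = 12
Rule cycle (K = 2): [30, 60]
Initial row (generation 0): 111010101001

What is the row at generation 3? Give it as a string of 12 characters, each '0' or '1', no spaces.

Answer: 101110000100

Derivation:
Gen 0: 111010101001
Gen 1 (rule 30): 100010101111
Gen 2 (rule 60): 110011111000
Gen 3 (rule 30): 101110000100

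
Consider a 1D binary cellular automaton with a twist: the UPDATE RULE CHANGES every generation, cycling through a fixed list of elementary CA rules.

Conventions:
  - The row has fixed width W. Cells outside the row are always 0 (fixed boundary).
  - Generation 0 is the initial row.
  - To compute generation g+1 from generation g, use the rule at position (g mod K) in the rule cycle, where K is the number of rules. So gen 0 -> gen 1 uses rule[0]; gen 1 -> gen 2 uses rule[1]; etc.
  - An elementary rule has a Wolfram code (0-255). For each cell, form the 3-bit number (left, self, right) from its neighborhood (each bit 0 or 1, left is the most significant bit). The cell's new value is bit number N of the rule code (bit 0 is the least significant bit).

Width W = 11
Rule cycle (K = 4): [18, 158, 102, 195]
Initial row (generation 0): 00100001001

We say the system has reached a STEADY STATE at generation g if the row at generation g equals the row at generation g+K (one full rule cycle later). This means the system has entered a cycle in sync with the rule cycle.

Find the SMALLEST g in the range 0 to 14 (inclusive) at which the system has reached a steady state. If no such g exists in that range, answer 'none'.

Answer: 5

Derivation:
Gen 0: 00100001001
Gen 1 (rule 18): 01010010110
Gen 2 (rule 158): 11011110101
Gen 3 (rule 102): 01100011111
Gen 4 (rule 195): 10101101111
Gen 5 (rule 18): 00000000000
Gen 6 (rule 158): 00000000000
Gen 7 (rule 102): 00000000000
Gen 8 (rule 195): 11111111111
Gen 9 (rule 18): 00000000000
Gen 10 (rule 158): 00000000000
Gen 11 (rule 102): 00000000000
Gen 12 (rule 195): 11111111111
Gen 13 (rule 18): 00000000000
Gen 14 (rule 158): 00000000000
Gen 15 (rule 102): 00000000000
Gen 16 (rule 195): 11111111111
Gen 17 (rule 18): 00000000000
Gen 18 (rule 158): 00000000000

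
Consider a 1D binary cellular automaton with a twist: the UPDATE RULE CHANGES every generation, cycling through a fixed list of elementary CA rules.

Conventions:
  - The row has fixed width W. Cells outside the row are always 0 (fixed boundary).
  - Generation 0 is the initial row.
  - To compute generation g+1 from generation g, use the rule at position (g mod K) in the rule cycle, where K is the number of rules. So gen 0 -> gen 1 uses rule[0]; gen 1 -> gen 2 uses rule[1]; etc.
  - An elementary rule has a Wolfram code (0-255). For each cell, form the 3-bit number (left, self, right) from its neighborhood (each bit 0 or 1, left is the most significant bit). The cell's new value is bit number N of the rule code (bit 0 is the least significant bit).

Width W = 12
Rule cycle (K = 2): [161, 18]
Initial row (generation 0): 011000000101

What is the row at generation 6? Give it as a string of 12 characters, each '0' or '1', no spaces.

Answer: 011010010001

Derivation:
Gen 0: 011000000101
Gen 1 (rule 161): 000011110010
Gen 2 (rule 18): 000100001101
Gen 3 (rule 161): 110001100010
Gen 4 (rule 18): 001010010101
Gen 5 (rule 161): 100100001010
Gen 6 (rule 18): 011010010001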